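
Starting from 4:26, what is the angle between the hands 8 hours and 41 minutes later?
First find the time 8 hours and 41 minutes after 4:26.
Total minutes: 4 x 60 + 26 + 8 x 60 + 41 = 787.
787 mod 720 = 67 minutes = 1:07.
Now compute the angle at 1:07:
Hour hand: 1 x 30 + 7 x 0.5 = 33.5 degrees
Minute hand: 7 x 6 = 42 degrees
Difference: |33.5 - 42| = 8.5 degrees
The angle is 8.5 degrees

Final answer: 8.5 degrees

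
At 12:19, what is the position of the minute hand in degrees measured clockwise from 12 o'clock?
The minute hand moves 6 degrees per minute.
At 12:19: 19 x 6 = 114 degrees

Final answer: 114 degrees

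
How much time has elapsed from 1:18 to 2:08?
From 1:18 to 2:08:
(2 x 60 + 8) - (1 x 60 + 18) = 128 - 78 = 50 minutes
= 50 minutes

Final answer: 50 minutes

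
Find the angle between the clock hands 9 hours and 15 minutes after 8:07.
First find the time 9 hours and 15 minutes after 8:07.
Total minutes: 8 x 60 + 7 + 9 x 60 + 15 = 1042.
1042 mod 720 = 322 minutes = 5:22.
Now compute the angle at 5:22:
Hour hand: 5 x 30 + 22 x 0.5 = 161 degrees
Minute hand: 22 x 6 = 132 degrees
Difference: |161 - 132| = 29 degrees
The angle is 29 degrees

Final answer: 29 degrees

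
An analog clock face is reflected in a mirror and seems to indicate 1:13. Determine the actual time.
Reflection across the vertical (12-6) axis maps a hand at angle A degrees to (360 - A) degrees, which sends a reading of T minutes past 12:00 to (720 - T) minutes past 12:00.
Mirror reads 1:13 = 73 minutes past 12:00.
Actual time: (720 - 73) mod 720 = 647 minutes = 10:47.

Final answer: 10:47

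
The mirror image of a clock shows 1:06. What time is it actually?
Reflection across the vertical (12-6) axis maps a hand at angle A degrees to (360 - A) degrees, which sends a reading of T minutes past 12:00 to (720 - T) minutes past 12:00.
Mirror reads 1:06 = 66 minutes past 12:00.
Actual time: (720 - 66) mod 720 = 654 minutes = 10:54.

Final answer: 10:54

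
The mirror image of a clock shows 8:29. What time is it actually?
Reflection across the vertical (12-6) axis maps a hand at angle A degrees to (360 - A) degrees, which sends a reading of T minutes past 12:00 to (720 - T) minutes past 12:00.
Mirror reads 8:29 = 509 minutes past 12:00.
Actual time: (720 - 509) mod 720 = 211 minutes = 3:31.

Final answer: 3:31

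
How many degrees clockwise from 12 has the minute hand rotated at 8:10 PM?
The minute hand moves 6 degrees per minute.
At 8:10: 10 x 6 = 60 degrees

Final answer: 60 degrees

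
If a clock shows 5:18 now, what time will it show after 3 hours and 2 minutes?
Starting time: 5:18
Adding 2 minutes to 18 minutes: 18 + 2 = 20 minutes
Adding 3 hours: 5 + 3 = 8
Final time: 8:20

Final answer: 8:20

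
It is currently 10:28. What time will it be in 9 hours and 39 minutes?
Starting time: 10:28
Adding 39 minutes to 28 minutes: 28 + 39 = 67 minutes = 1 hour and 7 minutes
Adding 9 hours: 10 + 9 + 1 (carry) = 20 - 12 = 8
Final time: 8:07

Final answer: 8:07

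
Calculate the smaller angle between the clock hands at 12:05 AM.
Hour hand position: 0 x 30 + 5 x 0.5 = 2.5 degrees
Minute hand position: 5 x 6 = 30 degrees
Difference: |2.5 - 30| = 27.5 degrees
The angle between the hands is 27.5 degrees

Final answer: 27.5 degrees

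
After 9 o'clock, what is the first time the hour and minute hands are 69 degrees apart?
At t minutes past 9:00, the hour hand is at 30 x 9 + 0.5t degrees and the minute hand is at 6t degrees.
The smaller angle between them is 69 degrees when |30H - 5.5t| = 69 or |30H - 5.5t| = 291.
With H = 9, solve 30 x 9 - 5.5t = +/- target for each target:
  t = (30 x 9 - 69) / 5.5 = 36.55
  t = (30 x 9 + 69) / 5.5 = 61.64 (outside (0, 60))
  t = (30 x 9 - 291) / 5.5 = -3.82 (outside (0, 60))
  t = (30 x 9 + 291) / 5.5 = 102 (outside (0, 60))
Valid solutions in (0, 60): {36.55} minutes.
The first occurrence is t = 36.55 minutes.
The hands form a 69-degree angle at 36.55 minutes past 9:00.

Final answer: 36.55 minutes past 9:00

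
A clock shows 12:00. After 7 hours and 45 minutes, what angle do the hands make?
First find the time 7 hours and 45 minutes after 12:00.
Total minutes: 12 x 60 + 0 + 7 x 60 + 45 = 1185.
1185 mod 720 = 465 minutes = 7:45.
Now compute the angle at 7:45:
Hour hand: 7 x 30 + 45 x 0.5 = 232.5 degrees
Minute hand: 45 x 6 = 270 degrees
Difference: |232.5 - 270| = 37.5 degrees
The angle is 37.5 degrees

Final answer: 37.5 degrees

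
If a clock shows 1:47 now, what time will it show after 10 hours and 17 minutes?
Starting time: 1:47
Adding 17 minutes to 47 minutes: 47 + 17 = 64 minutes = 1 hour and 4 minutes
Adding 10 hours: 1 + 10 + 1 (carry) = 12
Final time: 12:04

Final answer: 12:04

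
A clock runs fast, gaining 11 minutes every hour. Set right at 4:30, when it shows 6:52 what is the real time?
For every 60 true minutes, the faulty clock advances 71 minutes, so 1 faulty-clock minute corresponds to 60/71 true minutes.
From 4:30 to 6:52 on the faulty dial is 142 minutes.
True elapsed: 142 x 60/71 = 120 minutes = 2 hours.
True time: 4:30 + 2 hours = 6:30.

Final answer: 6:30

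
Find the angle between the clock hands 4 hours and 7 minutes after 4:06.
First find the time 4 hours and 7 minutes after 4:06.
Total minutes: 4 x 60 + 6 + 4 x 60 + 7 = 493.
493 mod 720 = 493 minutes = 8:13.
Now compute the angle at 8:13:
Hour hand: 8 x 30 + 13 x 0.5 = 246.5 degrees
Minute hand: 13 x 6 = 78 degrees
Difference: |246.5 - 78| = 168.5 degrees
The angle is 168.5 degrees

Final answer: 168.5 degrees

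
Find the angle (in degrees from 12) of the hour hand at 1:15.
The hour hand moves 30 degrees per hour and 0.5 degrees per minute.
At 1:15: (1) x 30 + 15 x 0.5 = 30 + 7.5 = 37.5 degrees

Final answer: 37.5 degrees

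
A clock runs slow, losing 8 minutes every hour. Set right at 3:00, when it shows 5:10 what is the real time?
For every 60 true minutes, the faulty clock advances 52 minutes, so 1 faulty-clock minute corresponds to 60/52 true minutes.
From 3:00 to 5:10 on the faulty dial is 130 minutes.
True elapsed: 130 x 60/52 = 150 minutes = 2 hours and 30 minutes.
True time: 3:00 + 2 hours and 30 minutes = 5:30.

Final answer: 5:30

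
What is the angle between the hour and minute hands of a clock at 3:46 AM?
Hour hand position: 3 x 30 + 46 x 0.5 = 113 degrees
Minute hand position: 46 x 6 = 276 degrees
Difference: |113 - 276| = 163 degrees
The angle between the hands is 163 degrees

Final answer: 163 degrees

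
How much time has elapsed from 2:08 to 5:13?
From 2:08 to 5:13:
(5 x 60 + 13) - (2 x 60 + 8) = 313 - 128 = 185 minutes
= 3 hours and 5 minutes

Final answer: 3 hours and 5 minutes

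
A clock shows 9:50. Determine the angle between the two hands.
Hour hand position: 9 x 30 + 50 x 0.5 = 295 degrees
Minute hand position: 50 x 6 = 300 degrees
Difference: |295 - 300| = 5 degrees
The angle between the hands is 5 degrees

Final answer: 5 degrees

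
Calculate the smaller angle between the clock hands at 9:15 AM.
Hour hand position: 9 x 30 + 15 x 0.5 = 277.5 degrees
Minute hand position: 15 x 6 = 90 degrees
Difference: |277.5 - 90| = 187.5 degrees
Since 187.5 > 180, the smaller angle is 360 - 187.5 = 172.5 degrees

Final answer: 172.5 degrees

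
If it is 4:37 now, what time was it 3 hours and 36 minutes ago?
Starting time: 4:37 = 277 total minutes past 12:00
Subtracting: 3 hours and 36 minutes = 216 minutes
277 - 216 = 61 minutes
= 1 hour and 1 minute past 12:00 = 1:01

Final answer: 1:01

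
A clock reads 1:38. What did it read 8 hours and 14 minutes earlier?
Starting time: 1:38 = 98 total minutes past 12:00
Subtracting: 8 hours and 14 minutes = 494 minutes
98 - 494 = -396 (negative, add 12 hours = 720) = 324 minutes
= 5 hours and 24 minutes past 12:00 = 5:24

Final answer: 5:24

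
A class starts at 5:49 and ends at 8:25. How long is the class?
From 5:49 to 8:25:
(8 x 60 + 25) - (5 x 60 + 49) = 505 - 349 = 156 minutes
= 2 hours and 36 minutes

Final answer: 2 hours and 36 minutes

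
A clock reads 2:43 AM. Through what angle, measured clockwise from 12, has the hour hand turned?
The hour hand moves 30 degrees per hour and 0.5 degrees per minute.
At 2:43: (2) x 30 + 43 x 0.5 = 60 + 21.5 = 81.5 degrees

Final answer: 81.5 degrees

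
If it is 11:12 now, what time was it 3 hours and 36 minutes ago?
Starting time: 11:12 = 672 total minutes past 12:00
Subtracting: 3 hours and 36 minutes = 216 minutes
672 - 216 = 456 minutes
= 7 hours and 36 minutes past 12:00 = 7:36

Final answer: 7:36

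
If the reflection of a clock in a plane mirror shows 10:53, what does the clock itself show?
Reflection across the vertical (12-6) axis maps a hand at angle A degrees to (360 - A) degrees, which sends a reading of T minutes past 12:00 to (720 - T) minutes past 12:00.
Mirror reads 10:53 = 653 minutes past 12:00.
Actual time: (720 - 653) mod 720 = 67 minutes = 1:07.

Final answer: 1:07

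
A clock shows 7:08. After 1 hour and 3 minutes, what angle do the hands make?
First find the time 1 hour and 3 minutes after 7:08.
Total minutes: 7 x 60 + 8 + 1 x 60 + 3 = 491.
491 mod 720 = 491 minutes = 8:11.
Now compute the angle at 8:11:
Hour hand: 8 x 30 + 11 x 0.5 = 245.5 degrees
Minute hand: 11 x 6 = 66 degrees
Difference: |245.5 - 66| = 179.5 degrees
The angle is 179.5 degrees

Final answer: 179.5 degrees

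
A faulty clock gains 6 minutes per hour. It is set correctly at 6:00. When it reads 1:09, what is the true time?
For every 60 true minutes, the faulty clock advances 66 minutes, so 1 faulty-clock minute corresponds to 60/66 true minutes.
From 6:00 to 1:09 on the faulty dial is 429 minutes.
True elapsed: 429 x 60/66 = 390 minutes = 6 hours and 30 minutes.
True time: 6:00 + 6 hours and 30 minutes = 12:30.

Final answer: 12:30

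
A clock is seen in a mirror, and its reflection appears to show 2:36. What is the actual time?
Reflection across the vertical (12-6) axis maps a hand at angle A degrees to (360 - A) degrees, which sends a reading of T minutes past 12:00 to (720 - T) minutes past 12:00.
Mirror reads 2:36 = 156 minutes past 12:00.
Actual time: (720 - 156) mod 720 = 564 minutes = 9:24.

Final answer: 9:24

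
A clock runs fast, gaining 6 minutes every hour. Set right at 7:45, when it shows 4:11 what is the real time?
For every 60 true minutes, the faulty clock advances 66 minutes, so 1 faulty-clock minute corresponds to 60/66 true minutes.
From 7:45 to 4:11 on the faulty dial is 506 minutes.
True elapsed: 506 x 60/66 = 460 minutes = 7 hours and 40 minutes.
True time: 7:45 + 7 hours and 40 minutes = 3:25.

Final answer: 3:25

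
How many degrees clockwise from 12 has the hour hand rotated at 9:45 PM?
The hour hand moves 30 degrees per hour and 0.5 degrees per minute.
At 9:45: (9) x 30 + 45 x 0.5 = 270 + 22.5 = 292.5 degrees

Final answer: 292.5 degrees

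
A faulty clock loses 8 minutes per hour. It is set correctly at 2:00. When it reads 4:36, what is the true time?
For every 60 true minutes, the faulty clock advances 52 minutes, so 1 faulty-clock minute corresponds to 60/52 true minutes.
From 2:00 to 4:36 on the faulty dial is 156 minutes.
True elapsed: 156 x 60/52 = 180 minutes = 3 hours.
True time: 2:00 + 3 hours = 5:00.

Final answer: 5:00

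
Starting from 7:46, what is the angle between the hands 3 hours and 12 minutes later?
First find the time 3 hours and 12 minutes after 7:46.
Total minutes: 7 x 60 + 46 + 3 x 60 + 12 = 658.
658 mod 720 = 658 minutes = 10:58.
Now compute the angle at 10:58:
Hour hand: 10 x 30 + 58 x 0.5 = 329 degrees
Minute hand: 58 x 6 = 348 degrees
Difference: |329 - 348| = 19 degrees
The angle is 19 degrees

Final answer: 19 degrees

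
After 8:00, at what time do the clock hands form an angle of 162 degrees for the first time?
At t minutes past 8:00, the hour hand is at 30 x 8 + 0.5t degrees and the minute hand is at 6t degrees.
The smaller angle between them is 162 degrees when |30H - 5.5t| = 162 or |30H - 5.5t| = 198.
With H = 8, solve 30 x 8 - 5.5t = +/- target for each target:
  t = (30 x 8 - 162) / 5.5 = 14.18
  t = (30 x 8 + 162) / 5.5 = 73.09 (outside (0, 60))
  t = (30 x 8 - 198) / 5.5 = 7.64
  t = (30 x 8 + 198) / 5.5 = 79.64 (outside (0, 60))
Valid solutions in (0, 60): {7.64, 14.18} minutes.
The first occurrence is t = 7.64 minutes.
The hands form a 162-degree angle at 7.64 minutes past 8:00.

Final answer: 7.64 minutes past 8:00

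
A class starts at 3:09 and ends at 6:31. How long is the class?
From 3:09 to 6:31:
(6 x 60 + 31) - (3 x 60 + 9) = 391 - 189 = 202 minutes
= 3 hours and 22 minutes

Final answer: 3 hours and 22 minutes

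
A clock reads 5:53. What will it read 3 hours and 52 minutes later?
Starting time: 5:53
Adding 52 minutes to 53 minutes: 53 + 52 = 105 minutes = 1 hour and 45 minutes
Adding 3 hours: 5 + 3 + 1 (carry) = 9
Final time: 9:45

Final answer: 9:45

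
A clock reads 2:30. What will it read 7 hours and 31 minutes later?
Starting time: 2:30
Adding 31 minutes to 30 minutes: 30 + 31 = 61 minutes = 1 hour and 1 minute
Adding 7 hours: 2 + 7 + 1 (carry) = 10
Final time: 10:01

Final answer: 10:01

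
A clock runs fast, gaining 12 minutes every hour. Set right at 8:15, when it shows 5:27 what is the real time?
For every 60 true minutes, the faulty clock advances 72 minutes, so 1 faulty-clock minute corresponds to 60/72 true minutes.
From 8:15 to 5:27 on the faulty dial is 552 minutes.
True elapsed: 552 x 60/72 = 460 minutes = 7 hours and 40 minutes.
True time: 8:15 + 7 hours and 40 minutes = 3:55.

Final answer: 3:55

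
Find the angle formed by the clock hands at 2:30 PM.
Hour hand position: 2 x 30 + 30 x 0.5 = 75 degrees
Minute hand position: 30 x 6 = 180 degrees
Difference: |75 - 180| = 105 degrees
The angle between the hands is 105 degrees

Final answer: 105 degrees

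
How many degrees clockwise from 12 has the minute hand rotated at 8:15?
The minute hand moves 6 degrees per minute.
At 8:15: 15 x 6 = 90 degrees

Final answer: 90 degrees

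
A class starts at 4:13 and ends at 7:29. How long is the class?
From 4:13 to 7:29:
(7 x 60 + 29) - (4 x 60 + 13) = 449 - 253 = 196 minutes
= 3 hours and 16 minutes

Final answer: 3 hours and 16 minutes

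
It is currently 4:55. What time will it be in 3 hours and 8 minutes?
Starting time: 4:55
Adding 8 minutes to 55 minutes: 55 + 8 = 63 minutes = 1 hour and 3 minutes
Adding 3 hours: 4 + 3 + 1 (carry) = 8
Final time: 8:03

Final answer: 8:03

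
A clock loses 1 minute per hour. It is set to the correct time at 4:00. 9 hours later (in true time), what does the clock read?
For every 60 true minutes, the faulty clock advances 60 - 1 = 59 minutes.
True elapsed: 9 hours = 540 minutes.
Faulty clock advances: 540 x 59/60 = 531 minutes (drift: 9 minutes behind).
Shown time: 4:00 + 531 minutes = 12:51.

Final answer: 12:51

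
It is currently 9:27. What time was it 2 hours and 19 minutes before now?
Starting time: 9:27 = 567 total minutes past 12:00
Subtracting: 2 hours and 19 minutes = 139 minutes
567 - 139 = 428 minutes
= 7 hours and 8 minutes past 12:00 = 7:08

Final answer: 7:08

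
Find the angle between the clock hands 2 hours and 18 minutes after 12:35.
First find the time 2 hours and 18 minutes after 12:35.
Total minutes: 12 x 60 + 35 + 2 x 60 + 18 = 893.
893 mod 720 = 173 minutes = 2:53.
Now compute the angle at 2:53:
Hour hand: 2 x 30 + 53 x 0.5 = 86.5 degrees
Minute hand: 53 x 6 = 318 degrees
Difference: |86.5 - 318| = 231.5 degrees
Smaller angle: 360 - 231.5 = 128.5 degrees

Final answer: 128.5 degrees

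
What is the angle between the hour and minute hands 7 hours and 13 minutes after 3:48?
First find the time 7 hours and 13 minutes after 3:48.
Total minutes: 3 x 60 + 48 + 7 x 60 + 13 = 661.
661 mod 720 = 661 minutes = 11:01.
Now compute the angle at 11:01:
Hour hand: 11 x 30 + 1 x 0.5 = 330.5 degrees
Minute hand: 1 x 6 = 6 degrees
Difference: |330.5 - 6| = 324.5 degrees
Smaller angle: 360 - 324.5 = 35.5 degrees

Final answer: 35.5 degrees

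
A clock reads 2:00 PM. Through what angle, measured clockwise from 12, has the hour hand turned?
The hour hand moves 30 degrees per hour and 0.5 degrees per minute.
At 2:00: (2) x 30 + 0 x 0.5 = 60 + 0 = 60 degrees

Final answer: 60 degrees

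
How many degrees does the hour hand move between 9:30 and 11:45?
The hour hand moves 0.5 degrees per minute.
Time elapsed: 11:45 - 9:30 = 135 minutes
Angular displacement: 135 x 0.5 = 67.5 degrees

Final answer: 67.5 degrees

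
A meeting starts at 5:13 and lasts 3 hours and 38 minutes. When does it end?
Starting time: 5:13
Adding 38 minutes to 13 minutes: 13 + 38 = 51 minutes
Adding 3 hours: 5 + 3 = 8
Final time: 8:51

Final answer: 8:51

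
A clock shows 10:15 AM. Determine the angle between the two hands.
Hour hand position: 10 x 30 + 15 x 0.5 = 307.5 degrees
Minute hand position: 15 x 6 = 90 degrees
Difference: |307.5 - 90| = 217.5 degrees
Since 217.5 > 180, the smaller angle is 360 - 217.5 = 142.5 degrees

Final answer: 142.5 degrees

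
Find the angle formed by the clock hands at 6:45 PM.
Hour hand position: 6 x 30 + 45 x 0.5 = 202.5 degrees
Minute hand position: 45 x 6 = 270 degrees
Difference: |202.5 - 270| = 67.5 degrees
The angle between the hands is 67.5 degrees

Final answer: 67.5 degrees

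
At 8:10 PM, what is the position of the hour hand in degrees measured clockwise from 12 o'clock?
The hour hand moves 30 degrees per hour and 0.5 degrees per minute.
At 8:10: (8) x 30 + 10 x 0.5 = 240 + 5 = 245 degrees

Final answer: 245 degrees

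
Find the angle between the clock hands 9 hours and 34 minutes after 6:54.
First find the time 9 hours and 34 minutes after 6:54.
Total minutes: 6 x 60 + 54 + 9 x 60 + 34 = 988.
988 mod 720 = 268 minutes = 4:28.
Now compute the angle at 4:28:
Hour hand: 4 x 30 + 28 x 0.5 = 134 degrees
Minute hand: 28 x 6 = 168 degrees
Difference: |134 - 168| = 34 degrees
The angle is 34 degrees

Final answer: 34 degrees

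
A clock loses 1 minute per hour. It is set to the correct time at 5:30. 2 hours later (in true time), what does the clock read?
For every 60 true minutes, the faulty clock advances 60 - 1 = 59 minutes.
True elapsed: 2 hours = 120 minutes.
Faulty clock advances: 120 x 59/60 = 118 minutes (drift: 2 minutes behind).
Shown time: 5:30 + 118 minutes = 7:28.

Final answer: 7:28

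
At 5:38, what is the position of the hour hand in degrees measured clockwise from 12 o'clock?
The hour hand moves 30 degrees per hour and 0.5 degrees per minute.
At 5:38: (5) x 30 + 38 x 0.5 = 150 + 19 = 169 degrees

Final answer: 169 degrees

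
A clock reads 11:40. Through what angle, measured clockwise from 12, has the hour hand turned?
The hour hand moves 30 degrees per hour and 0.5 degrees per minute.
At 11:40: (11) x 30 + 40 x 0.5 = 330 + 20 = 350 degrees

Final answer: 350 degrees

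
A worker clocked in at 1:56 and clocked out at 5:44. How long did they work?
From 1:56 to 5:44:
(5 x 60 + 44) - (1 x 60 + 56) = 344 - 116 = 228 minutes
= 3 hours and 48 minutes

Final answer: 3 hours and 48 minutes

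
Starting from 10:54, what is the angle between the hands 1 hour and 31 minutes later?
First find the time 1 hour and 31 minutes after 10:54.
Total minutes: 10 x 60 + 54 + 1 x 60 + 31 = 745.
745 mod 720 = 25 minutes = 12:25.
Now compute the angle at 12:25:
Hour hand: 0 x 30 + 25 x 0.5 = 12.5 degrees
Minute hand: 25 x 6 = 150 degrees
Difference: |12.5 - 150| = 137.5 degrees
The angle is 137.5 degrees

Final answer: 137.5 degrees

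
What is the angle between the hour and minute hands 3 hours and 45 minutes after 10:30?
First find the time 3 hours and 45 minutes after 10:30.
Total minutes: 10 x 60 + 30 + 3 x 60 + 45 = 855.
855 mod 720 = 135 minutes = 2:15.
Now compute the angle at 2:15:
Hour hand: 2 x 30 + 15 x 0.5 = 67.5 degrees
Minute hand: 15 x 6 = 90 degrees
Difference: |67.5 - 90| = 22.5 degrees
The angle is 22.5 degrees

Final answer: 22.5 degrees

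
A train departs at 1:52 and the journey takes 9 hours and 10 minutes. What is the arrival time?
Starting time: 1:52
Adding 10 minutes to 52 minutes: 52 + 10 = 62 minutes = 1 hour and 2 minutes
Adding 9 hours: 1 + 9 + 1 (carry) = 11
Final time: 11:02

Final answer: 11:02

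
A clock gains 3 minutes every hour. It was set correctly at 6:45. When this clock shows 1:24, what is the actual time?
For every 60 true minutes, the faulty clock advances 63 minutes, so 1 faulty-clock minute corresponds to 60/63 true minutes.
From 6:45 to 1:24 on the faulty dial is 399 minutes.
True elapsed: 399 x 60/63 = 380 minutes = 6 hours and 20 minutes.
True time: 6:45 + 6 hours and 20 minutes = 1:05.

Final answer: 1:05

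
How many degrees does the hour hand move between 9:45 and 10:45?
The hour hand moves 0.5 degrees per minute.
Time elapsed: 10:45 - 9:45 = 60 minutes
Angular displacement: 60 x 0.5 = 30 degrees

Final answer: 30 degrees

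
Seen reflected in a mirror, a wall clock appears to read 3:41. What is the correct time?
Reflection across the vertical (12-6) axis maps a hand at angle A degrees to (360 - A) degrees, which sends a reading of T minutes past 12:00 to (720 - T) minutes past 12:00.
Mirror reads 3:41 = 221 minutes past 12:00.
Actual time: (720 - 221) mod 720 = 499 minutes = 8:19.

Final answer: 8:19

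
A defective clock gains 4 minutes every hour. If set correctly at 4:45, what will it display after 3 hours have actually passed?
For every 60 true minutes, the faulty clock advances 60 + 4 = 64 minutes.
True elapsed: 3 hours = 180 minutes.
Faulty clock advances: 180 x 64/60 = 192 minutes (drift: 12 minutes ahead).
Shown time: 4:45 + 192 minutes = 7:57.

Final answer: 7:57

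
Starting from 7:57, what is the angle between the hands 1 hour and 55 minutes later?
First find the time 1 hour and 55 minutes after 7:57.
Total minutes: 7 x 60 + 57 + 1 x 60 + 55 = 592.
592 mod 720 = 592 minutes = 9:52.
Now compute the angle at 9:52:
Hour hand: 9 x 30 + 52 x 0.5 = 296 degrees
Minute hand: 52 x 6 = 312 degrees
Difference: |296 - 312| = 16 degrees
The angle is 16 degrees

Final answer: 16 degrees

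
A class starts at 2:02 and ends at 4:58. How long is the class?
From 2:02 to 4:58:
(4 x 60 + 58) - (2 x 60 + 2) = 298 - 122 = 176 minutes
= 2 hours and 56 minutes

Final answer: 2 hours and 56 minutes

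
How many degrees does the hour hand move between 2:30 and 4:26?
The hour hand moves 0.5 degrees per minute.
Time elapsed: 4:26 - 2:30 = 116 minutes
Angular displacement: 116 x 0.5 = 58 degrees

Final answer: 58 degrees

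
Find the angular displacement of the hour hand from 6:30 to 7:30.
The hour hand moves 0.5 degrees per minute.
Time elapsed: 7:30 - 6:30 = 60 minutes
Angular displacement: 60 x 0.5 = 30 degrees

Final answer: 30 degrees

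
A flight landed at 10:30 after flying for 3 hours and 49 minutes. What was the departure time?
Starting time: 10:30 = 630 total minutes past 12:00
Subtracting: 3 hours and 49 minutes = 229 minutes
630 - 229 = 401 minutes
= 6 hours and 41 minutes past 12:00 = 6:41

Final answer: 6:41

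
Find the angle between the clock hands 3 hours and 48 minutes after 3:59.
First find the time 3 hours and 48 minutes after 3:59.
Total minutes: 3 x 60 + 59 + 3 x 60 + 48 = 467.
467 mod 720 = 467 minutes = 7:47.
Now compute the angle at 7:47:
Hour hand: 7 x 30 + 47 x 0.5 = 233.5 degrees
Minute hand: 47 x 6 = 282 degrees
Difference: |233.5 - 282| = 48.5 degrees
The angle is 48.5 degrees

Final answer: 48.5 degrees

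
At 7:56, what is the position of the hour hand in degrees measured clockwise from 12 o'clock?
The hour hand moves 30 degrees per hour and 0.5 degrees per minute.
At 7:56: (7) x 30 + 56 x 0.5 = 210 + 28 = 238 degrees

Final answer: 238 degrees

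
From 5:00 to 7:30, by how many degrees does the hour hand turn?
The hour hand moves 0.5 degrees per minute.
Time elapsed: 7:30 - 5:00 = 150 minutes
Angular displacement: 150 x 0.5 = 75 degrees

Final answer: 75 degrees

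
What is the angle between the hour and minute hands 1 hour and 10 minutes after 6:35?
First find the time 1 hour and 10 minutes after 6:35.
Total minutes: 6 x 60 + 35 + 1 x 60 + 10 = 465.
465 mod 720 = 465 minutes = 7:45.
Now compute the angle at 7:45:
Hour hand: 7 x 30 + 45 x 0.5 = 232.5 degrees
Minute hand: 45 x 6 = 270 degrees
Difference: |232.5 - 270| = 37.5 degrees
The angle is 37.5 degrees

Final answer: 37.5 degrees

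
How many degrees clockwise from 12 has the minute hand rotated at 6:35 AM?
The minute hand moves 6 degrees per minute.
At 6:35: 35 x 6 = 210 degrees

Final answer: 210 degrees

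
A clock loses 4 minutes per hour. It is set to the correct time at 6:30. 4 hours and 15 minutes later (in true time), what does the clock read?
For every 60 true minutes, the faulty clock advances 60 - 4 = 56 minutes.
True elapsed: 4 hours and 15 minutes = 255 minutes.
Faulty clock advances: 255 x 56/60 = 238 minutes (drift: 17 minutes behind).
Shown time: 6:30 + 238 minutes = 10:28.

Final answer: 10:28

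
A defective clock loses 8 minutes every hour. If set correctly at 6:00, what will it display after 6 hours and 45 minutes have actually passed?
For every 60 true minutes, the faulty clock advances 60 - 8 = 52 minutes.
True elapsed: 6 hours and 45 minutes = 405 minutes.
Faulty clock advances: 405 x 52/60 = 351 minutes (drift: 54 minutes behind).
Shown time: 6:00 + 351 minutes = 11:51.

Final answer: 11:51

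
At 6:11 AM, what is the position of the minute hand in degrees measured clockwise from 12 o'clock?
The minute hand moves 6 degrees per minute.
At 6:11: 11 x 6 = 66 degrees

Final answer: 66 degrees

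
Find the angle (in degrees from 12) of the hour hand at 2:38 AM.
The hour hand moves 30 degrees per hour and 0.5 degrees per minute.
At 2:38: (2) x 30 + 38 x 0.5 = 60 + 19 = 79 degrees

Final answer: 79 degrees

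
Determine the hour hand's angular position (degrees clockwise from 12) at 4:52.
The hour hand moves 30 degrees per hour and 0.5 degrees per minute.
At 4:52: (4) x 30 + 52 x 0.5 = 120 + 26 = 146 degrees

Final answer: 146 degrees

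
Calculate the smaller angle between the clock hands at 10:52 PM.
Hour hand position: 10 x 30 + 52 x 0.5 = 326 degrees
Minute hand position: 52 x 6 = 312 degrees
Difference: |326 - 312| = 14 degrees
The angle between the hands is 14 degrees

Final answer: 14 degrees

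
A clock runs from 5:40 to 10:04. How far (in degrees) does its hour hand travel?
The hour hand moves 0.5 degrees per minute.
Time elapsed: 10:04 - 5:40 = 264 minutes
Angular displacement: 264 x 0.5 = 132 degrees

Final answer: 132 degrees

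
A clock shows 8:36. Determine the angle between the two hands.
Hour hand position: 8 x 30 + 36 x 0.5 = 258 degrees
Minute hand position: 36 x 6 = 216 degrees
Difference: |258 - 216| = 42 degrees
The angle between the hands is 42 degrees

Final answer: 42 degrees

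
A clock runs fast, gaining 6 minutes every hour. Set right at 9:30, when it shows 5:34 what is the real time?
For every 60 true minutes, the faulty clock advances 66 minutes, so 1 faulty-clock minute corresponds to 60/66 true minutes.
From 9:30 to 5:34 on the faulty dial is 484 minutes.
True elapsed: 484 x 60/66 = 440 minutes = 7 hours and 20 minutes.
True time: 9:30 + 7 hours and 20 minutes = 4:50.

Final answer: 4:50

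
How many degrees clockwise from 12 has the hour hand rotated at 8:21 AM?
The hour hand moves 30 degrees per hour and 0.5 degrees per minute.
At 8:21: (8) x 30 + 21 x 0.5 = 240 + 10.5 = 250.5 degrees

Final answer: 250.5 degrees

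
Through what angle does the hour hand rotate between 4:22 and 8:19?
The hour hand moves 0.5 degrees per minute.
Time elapsed: 8:19 - 4:22 = 237 minutes
Angular displacement: 237 x 0.5 = 118.5 degrees

Final answer: 118.5 degrees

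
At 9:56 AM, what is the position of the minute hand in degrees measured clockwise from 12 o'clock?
The minute hand moves 6 degrees per minute.
At 9:56: 56 x 6 = 336 degrees

Final answer: 336 degrees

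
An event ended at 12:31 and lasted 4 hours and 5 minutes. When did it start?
Starting time: 12:31 = 31 total minutes past 12:00
Subtracting: 4 hours and 5 minutes = 245 minutes
31 - 245 = -214 (negative, add 12 hours = 720) = 506 minutes
= 8 hours and 26 minutes past 12:00 = 8:26

Final answer: 8:26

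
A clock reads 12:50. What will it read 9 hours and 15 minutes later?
Starting time: 12:50
Adding 15 minutes to 50 minutes: 50 + 15 = 65 minutes = 1 hour and 5 minutes
Adding 9 hours: 12 + 9 + 1 (carry) = 22 - 12 = 10
Final time: 10:05

Final answer: 10:05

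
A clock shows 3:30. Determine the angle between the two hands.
Hour hand position: 3 x 30 + 30 x 0.5 = 105 degrees
Minute hand position: 30 x 6 = 180 degrees
Difference: |105 - 180| = 75 degrees
The angle between the hands is 75 degrees

Final answer: 75 degrees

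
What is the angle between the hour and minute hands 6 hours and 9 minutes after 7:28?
First find the time 6 hours and 9 minutes after 7:28.
Total minutes: 7 x 60 + 28 + 6 x 60 + 9 = 817.
817 mod 720 = 97 minutes = 1:37.
Now compute the angle at 1:37:
Hour hand: 1 x 30 + 37 x 0.5 = 48.5 degrees
Minute hand: 37 x 6 = 222 degrees
Difference: |48.5 - 222| = 173.5 degrees
The angle is 173.5 degrees

Final answer: 173.5 degrees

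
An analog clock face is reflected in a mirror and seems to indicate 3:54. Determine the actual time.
Reflection across the vertical (12-6) axis maps a hand at angle A degrees to (360 - A) degrees, which sends a reading of T minutes past 12:00 to (720 - T) minutes past 12:00.
Mirror reads 3:54 = 234 minutes past 12:00.
Actual time: (720 - 234) mod 720 = 486 minutes = 8:06.

Final answer: 8:06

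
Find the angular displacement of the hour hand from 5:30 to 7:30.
The hour hand moves 0.5 degrees per minute.
Time elapsed: 7:30 - 5:30 = 120 minutes
Angular displacement: 120 x 0.5 = 60 degrees

Final answer: 60 degrees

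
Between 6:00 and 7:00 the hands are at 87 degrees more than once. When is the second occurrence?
At t minutes past 6:00, the hour hand is at 30 x 6 + 0.5t degrees and the minute hand is at 6t degrees.
The smaller angle between them is 87 degrees when |30H - 5.5t| = 87 or |30H - 5.5t| = 273.
With H = 6, solve 30 x 6 - 5.5t = +/- target for each target:
  t = (30 x 6 - 87) / 5.5 = 16.91
  t = (30 x 6 + 87) / 5.5 = 48.55
  t = (30 x 6 - 273) / 5.5 = -16.91 (outside (0, 60))
  t = (30 x 6 + 273) / 5.5 = 82.36 (outside (0, 60))
Valid solutions in (0, 60): {16.91, 48.55} minutes.
The second occurrence is t = 48.55 minutes.
The hands form a 87-degree angle at 48.55 minutes past 6:00.

Final answer: 48.55 minutes past 6:00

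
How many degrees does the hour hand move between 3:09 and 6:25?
The hour hand moves 0.5 degrees per minute.
Time elapsed: 6:25 - 3:09 = 196 minutes
Angular displacement: 196 x 0.5 = 98 degrees

Final answer: 98 degrees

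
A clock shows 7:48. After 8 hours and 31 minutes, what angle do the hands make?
First find the time 8 hours and 31 minutes after 7:48.
Total minutes: 7 x 60 + 48 + 8 x 60 + 31 = 979.
979 mod 720 = 259 minutes = 4:19.
Now compute the angle at 4:19:
Hour hand: 4 x 30 + 19 x 0.5 = 129.5 degrees
Minute hand: 19 x 6 = 114 degrees
Difference: |129.5 - 114| = 15.5 degrees
The angle is 15.5 degrees

Final answer: 15.5 degrees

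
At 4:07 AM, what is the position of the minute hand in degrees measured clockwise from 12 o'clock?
The minute hand moves 6 degrees per minute.
At 4:07: 7 x 6 = 42 degrees

Final answer: 42 degrees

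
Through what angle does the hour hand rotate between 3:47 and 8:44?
The hour hand moves 0.5 degrees per minute.
Time elapsed: 8:44 - 3:47 = 297 minutes
Angular displacement: 297 x 0.5 = 148.5 degrees

Final answer: 148.5 degrees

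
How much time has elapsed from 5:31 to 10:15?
From 5:31 to 10:15:
(10 x 60 + 15) - (5 x 60 + 31) = 615 - 331 = 284 minutes
= 4 hours and 44 minutes

Final answer: 4 hours and 44 minutes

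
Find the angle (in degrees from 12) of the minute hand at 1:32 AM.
The minute hand moves 6 degrees per minute.
At 1:32: 32 x 6 = 192 degrees

Final answer: 192 degrees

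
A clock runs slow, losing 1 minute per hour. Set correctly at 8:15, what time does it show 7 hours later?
For every 60 true minutes, the faulty clock advances 60 - 1 = 59 minutes.
True elapsed: 7 hours = 420 minutes.
Faulty clock advances: 420 x 59/60 = 413 minutes (drift: 7 minutes behind).
Shown time: 8:15 + 413 minutes = 3:08.

Final answer: 3:08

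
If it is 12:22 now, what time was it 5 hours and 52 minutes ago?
Starting time: 12:22 = 22 total minutes past 12:00
Subtracting: 5 hours and 52 minutes = 352 minutes
22 - 352 = -330 (negative, add 12 hours = 720) = 390 minutes
= 6 hours and 30 minutes past 12:00 = 6:30

Final answer: 6:30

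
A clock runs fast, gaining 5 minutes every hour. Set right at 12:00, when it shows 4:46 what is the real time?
For every 60 true minutes, the faulty clock advances 65 minutes, so 1 faulty-clock minute corresponds to 60/65 true minutes.
From 12:00 to 4:46 on the faulty dial is 286 minutes.
True elapsed: 286 x 60/65 = 264 minutes = 4 hours and 24 minutes.
True time: 12:00 + 4 hours and 24 minutes = 4:24.

Final answer: 4:24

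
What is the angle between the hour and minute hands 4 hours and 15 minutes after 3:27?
First find the time 4 hours and 15 minutes after 3:27.
Total minutes: 3 x 60 + 27 + 4 x 60 + 15 = 462.
462 mod 720 = 462 minutes = 7:42.
Now compute the angle at 7:42:
Hour hand: 7 x 30 + 42 x 0.5 = 231 degrees
Minute hand: 42 x 6 = 252 degrees
Difference: |231 - 252| = 21 degrees
The angle is 21 degrees

Final answer: 21 degrees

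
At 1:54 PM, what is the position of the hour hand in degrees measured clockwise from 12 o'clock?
The hour hand moves 30 degrees per hour and 0.5 degrees per minute.
At 1:54: (1) x 30 + 54 x 0.5 = 30 + 27 = 57 degrees

Final answer: 57 degrees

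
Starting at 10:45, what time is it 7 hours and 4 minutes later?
Starting time: 10:45
Adding 4 minutes to 45 minutes: 45 + 4 = 49 minutes
Adding 7 hours: 10 + 7 = 17 - 12 = 5
Final time: 5:49

Final answer: 5:49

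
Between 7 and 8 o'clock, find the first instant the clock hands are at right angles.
At t minutes past 7:00, the hour hand is at 30 x 7 + 0.5t degrees and the minute hand is at 6t degrees.
The smaller angle between them is 90 degrees when |30H - 5.5t| = 90 or |30H - 5.5t| = 270.
With H = 7, solve 30 x 7 - 5.5t = +/- target for each target:
  t = (30 x 7 - 90) / 5.5 = 21.82
  t = (30 x 7 + 90) / 5.5 = 54.55
  t = (30 x 7 - 270) / 5.5 = -10.91 (outside (0, 60))
  t = (30 x 7 + 270) / 5.5 = 87.27 (outside (0, 60))
Valid solutions in (0, 60): {21.82, 54.55} minutes.
First occurrence: t = 21.82 minutes.
The hands are at right angles at 21.82 minutes past 7:00.

Final answer: 21.82 minutes past 7:00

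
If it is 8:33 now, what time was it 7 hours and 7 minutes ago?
Starting time: 8:33 = 513 total minutes past 12:00
Subtracting: 7 hours and 7 minutes = 427 minutes
513 - 427 = 86 minutes
= 1 hour and 26 minutes past 12:00 = 1:26

Final answer: 1:26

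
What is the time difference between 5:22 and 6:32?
From 5:22 to 6:32:
(6 x 60 + 32) - (5 x 60 + 22) = 392 - 322 = 70 minutes
= 1 hour and 10 minutes

Final answer: 1 hour and 10 minutes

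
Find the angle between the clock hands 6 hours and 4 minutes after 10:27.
First find the time 6 hours and 4 minutes after 10:27.
Total minutes: 10 x 60 + 27 + 6 x 60 + 4 = 991.
991 mod 720 = 271 minutes = 4:31.
Now compute the angle at 4:31:
Hour hand: 4 x 30 + 31 x 0.5 = 135.5 degrees
Minute hand: 31 x 6 = 186 degrees
Difference: |135.5 - 186| = 50.5 degrees
The angle is 50.5 degrees

Final answer: 50.5 degrees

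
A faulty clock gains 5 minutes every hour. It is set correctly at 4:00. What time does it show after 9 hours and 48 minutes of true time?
For every 60 true minutes, the faulty clock advances 60 + 5 = 65 minutes.
True elapsed: 9 hours and 48 minutes = 588 minutes.
Faulty clock advances: 588 x 65/60 = 637 minutes (drift: 49 minutes ahead).
Shown time: 4:00 + 637 minutes = 2:37.

Final answer: 2:37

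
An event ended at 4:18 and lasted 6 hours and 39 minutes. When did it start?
Starting time: 4:18 = 258 total minutes past 12:00
Subtracting: 6 hours and 39 minutes = 399 minutes
258 - 399 = -141 (negative, add 12 hours = 720) = 579 minutes
= 9 hours and 39 minutes past 12:00 = 9:39

Final answer: 9:39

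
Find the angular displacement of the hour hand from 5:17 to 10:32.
The hour hand moves 0.5 degrees per minute.
Time elapsed: 10:32 - 5:17 = 315 minutes
Angular displacement: 315 x 0.5 = 157.5 degrees

Final answer: 157.5 degrees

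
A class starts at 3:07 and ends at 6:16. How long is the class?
From 3:07 to 6:16:
(6 x 60 + 16) - (3 x 60 + 7) = 376 - 187 = 189 minutes
= 3 hours and 9 minutes

Final answer: 3 hours and 9 minutes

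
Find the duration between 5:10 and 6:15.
From 5:10 to 6:15:
(6 x 60 + 15) - (5 x 60 + 10) = 375 - 310 = 65 minutes
= 1 hour and 5 minutes

Final answer: 1 hour and 5 minutes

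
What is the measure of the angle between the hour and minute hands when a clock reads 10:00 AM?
Hour hand position: 10 x 30 + 0 x 0.5 = 300 degrees
Minute hand position: 0 x 6 = 0 degrees
Difference: |300 - 0| = 300 degrees
Since 300 > 180, the smaller angle is 360 - 300 = 60 degrees

Final answer: 60 degrees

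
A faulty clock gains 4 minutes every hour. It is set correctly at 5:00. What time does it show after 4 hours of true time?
For every 60 true minutes, the faulty clock advances 60 + 4 = 64 minutes.
True elapsed: 4 hours = 240 minutes.
Faulty clock advances: 240 x 64/60 = 256 minutes (drift: 16 minutes ahead).
Shown time: 5:00 + 256 minutes = 9:16.

Final answer: 9:16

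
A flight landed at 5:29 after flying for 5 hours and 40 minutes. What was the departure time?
Starting time: 5:29 = 329 total minutes past 12:00
Subtracting: 5 hours and 40 minutes = 340 minutes
329 - 340 = -11 (negative, add 12 hours = 720) = 709 minutes
= 11 hours and 49 minutes past 12:00 = 11:49

Final answer: 11:49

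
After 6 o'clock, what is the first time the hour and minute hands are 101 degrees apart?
At t minutes past 6:00, the hour hand is at 30 x 6 + 0.5t degrees and the minute hand is at 6t degrees.
The smaller angle between them is 101 degrees when |30H - 5.5t| = 101 or |30H - 5.5t| = 259.
With H = 6, solve 30 x 6 - 5.5t = +/- target for each target:
  t = (30 x 6 - 101) / 5.5 = 14.36
  t = (30 x 6 + 101) / 5.5 = 51.09
  t = (30 x 6 - 259) / 5.5 = -14.36 (outside (0, 60))
  t = (30 x 6 + 259) / 5.5 = 79.82 (outside (0, 60))
Valid solutions in (0, 60): {14.36, 51.09} minutes.
The first occurrence is t = 14.36 minutes.
The hands form a 101-degree angle at 14.36 minutes past 6:00.

Final answer: 14.36 minutes past 6:00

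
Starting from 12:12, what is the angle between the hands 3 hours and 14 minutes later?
First find the time 3 hours and 14 minutes after 12:12.
Total minutes: 12 x 60 + 12 + 3 x 60 + 14 = 926.
926 mod 720 = 206 minutes = 3:26.
Now compute the angle at 3:26:
Hour hand: 3 x 30 + 26 x 0.5 = 103 degrees
Minute hand: 26 x 6 = 156 degrees
Difference: |103 - 156| = 53 degrees
The angle is 53 degrees

Final answer: 53 degrees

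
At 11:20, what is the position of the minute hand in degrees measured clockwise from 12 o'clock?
The minute hand moves 6 degrees per minute.
At 11:20: 20 x 6 = 120 degrees

Final answer: 120 degrees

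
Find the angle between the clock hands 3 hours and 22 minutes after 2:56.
First find the time 3 hours and 22 minutes after 2:56.
Total minutes: 2 x 60 + 56 + 3 x 60 + 22 = 378.
378 mod 720 = 378 minutes = 6:18.
Now compute the angle at 6:18:
Hour hand: 6 x 30 + 18 x 0.5 = 189 degrees
Minute hand: 18 x 6 = 108 degrees
Difference: |189 - 108| = 81 degrees
The angle is 81 degrees

Final answer: 81 degrees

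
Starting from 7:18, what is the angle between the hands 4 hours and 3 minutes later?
First find the time 4 hours and 3 minutes after 7:18.
Total minutes: 7 x 60 + 18 + 4 x 60 + 3 = 681.
681 mod 720 = 681 minutes = 11:21.
Now compute the angle at 11:21:
Hour hand: 11 x 30 + 21 x 0.5 = 340.5 degrees
Minute hand: 21 x 6 = 126 degrees
Difference: |340.5 - 126| = 214.5 degrees
Smaller angle: 360 - 214.5 = 145.5 degrees

Final answer: 145.5 degrees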